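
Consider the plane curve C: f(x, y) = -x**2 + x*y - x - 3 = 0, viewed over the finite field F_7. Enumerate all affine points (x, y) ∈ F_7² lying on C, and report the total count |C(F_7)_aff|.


Affine F_7-points: {(1, 5), (2, 1), (3, 5), (4, 4), (5, 1), (6, 4)}; count = 6.

For each of the 49 pairs (x, y) ∈ F_7², evaluate f(x, y) mod 7. Record the zeros.
  x = 0: [0↦4, 1↦4, 2↦4, 3↦4, 4↦4, 5↦4, 6↦4]  zeros at y ∈ ∅
  x = 1: [0↦2, 1↦3, 2↦4, 3↦5, 4↦6, 5↦0, 6↦1]  zeros at y ∈ {5}
  x = 2: [0↦5, 1↦0, 2↦2, 3↦4, 4↦6, 5↦1, 6↦3]  zeros at y ∈ {1}
  x = 3: [0↦6, 1↦2, 2↦5, 3↦1, 4↦4, 5↦0, 6↦3]  zeros at y ∈ {5}
  x = 4: [0↦5, 1↦2, 2↦6, 3↦3, 4↦0, 5↦4, 6↦1]  zeros at y ∈ {4}
  x = 5: [0↦2, 1↦0, 2↦5, 3↦3, 4↦1, 5↦6, 6↦4]  zeros at y ∈ {1}
  x = 6: [0↦4, 1↦3, 2↦2, 3↦1, 4↦0, 5↦6, 6↦5]  zeros at y ∈ {4}
Collecting zeros: affine points = {(1, 5), (2, 1), (3, 5), (4, 4), (5, 1), (6, 4)}.
Total count |C(F_7)_aff| = 6.


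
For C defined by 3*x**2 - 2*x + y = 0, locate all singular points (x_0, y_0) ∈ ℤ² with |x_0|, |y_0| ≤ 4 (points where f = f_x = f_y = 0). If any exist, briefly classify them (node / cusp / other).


No singular points in the scanned grid; C is smooth there.

Compute partial derivatives:
  f_x = 6*x - 2.
  f_y = 1.
f_y = 1 is a nonzero constant, so f_y never vanishes: no point (x, y) can satisfy f = f_x = f_y = 0. In particular no (x, y) ∈ {−4, ..., 4}² is singular; the curve is smooth.


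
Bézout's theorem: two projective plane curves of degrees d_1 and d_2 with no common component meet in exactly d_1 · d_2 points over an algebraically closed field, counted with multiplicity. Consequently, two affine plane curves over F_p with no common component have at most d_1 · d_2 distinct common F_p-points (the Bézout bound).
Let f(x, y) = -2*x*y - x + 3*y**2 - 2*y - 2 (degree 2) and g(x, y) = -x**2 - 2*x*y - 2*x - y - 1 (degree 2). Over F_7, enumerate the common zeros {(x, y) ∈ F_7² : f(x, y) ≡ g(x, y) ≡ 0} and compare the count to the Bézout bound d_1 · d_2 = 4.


Common zeros: {(2, 1)}; count = 1; Bézout bound = 4.

deg(f) = 2, deg(g) = 2, so Bézout bound = 4.
Scan x ∈ F_7. For each x, list the y ∈ F_7 with f(x, y) ≡ 0 and those with g(x, y) ≡ 0 (mod 7); the common zeros in that column are the intersection.
  x = 0: f ≡ 0 at y ∈ {5}; g ≡ 0 at y ∈ {6}; common: ∅.
  x = 1: f ≡ 0 at y ∈ ∅; g ≡ 0 at y ∈ {1}; common: ∅.
  x = 2: f ≡ 0 at y ∈ {1}; g ≡ 0 at y ∈ {1}; common: {1}.
  x = 3: f ≡ 0 at y ∈ ∅; g ≡ 0 at y ∈ ∅; common: ∅.
  x = 4: f ≡ 0 at y ∈ {2, 6}; g ≡ 0 at y ∈ {5}; common: ∅.
  x = 5: f ≡ 0 at y ∈ {0, 4}; g ≡ 0 at y ∈ {5}; common: ∅.
  x = 6: f ≡ 0 at y ∈ ∅; g ≡ 0 at y ∈ {0}; common: ∅.
Collecting: common zeros = {(2, 1)}, so the count is 1.
Comparison with the Bézout bound: 1 ≤ 4 = deg(f)·deg(g), as expected for curves with no common component (the affine F_7-count falls short of the bound because intersections may lie at infinity, over extension fields, or carry multiplicity).


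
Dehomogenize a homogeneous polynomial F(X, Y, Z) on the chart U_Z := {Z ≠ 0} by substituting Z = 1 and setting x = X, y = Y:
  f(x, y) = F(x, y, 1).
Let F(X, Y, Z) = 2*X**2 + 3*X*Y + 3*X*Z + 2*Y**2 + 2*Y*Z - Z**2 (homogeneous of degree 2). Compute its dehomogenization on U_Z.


f(x, y) = 2*x**2 + 3*x*y + 3*x + 2*y**2 + 2*y - 1

On U_Z we set Z = 1. Each monomial c·X^i·Y^j·Z^k in F becomes c·x^i·y^j·1^k = c·x^i·y^j.
Substituting Z = 1: F(X, Y, 1) = 2*x**2 + 3*x*y + 3*x + 2*y**2 + 2*y - 1.
Note: deg(f) ≤ deg(F) = 2; strict inequality happens when F is divisible by Z (lost terms).


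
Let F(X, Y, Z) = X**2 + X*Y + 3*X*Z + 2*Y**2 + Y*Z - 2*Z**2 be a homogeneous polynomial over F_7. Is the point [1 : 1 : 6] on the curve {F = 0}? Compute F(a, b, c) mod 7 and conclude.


F(1,1,6) ≡ 5 (mod 7); P is NOT on the curve.

Evaluate F(1, 1, 6) term-by-term (mod 7).
  X**2 ↦ 1·1·1·1 = 1
  X*Y ↦ 1·1·1·1 = 1
  3*X*Z ↦ 3·1·1·6 = 18
  2*Y**2 ↦ 2·1·1·1 = 2
  Y*Z ↦ 1·1·1·6 = 6
  -2*Z**2 ↦ -2·1·1·36 = -72
Sum: F(1, 1, 6) = (1) + (1) + (18) + (2) + (6) + (-72) = -44.
Reducing mod 7: -44 ≡ 5 (mod 7).
Since F(a, b, c) ≡ 5 ≠ 0 (mod 7), P does NOT lie on the curve.


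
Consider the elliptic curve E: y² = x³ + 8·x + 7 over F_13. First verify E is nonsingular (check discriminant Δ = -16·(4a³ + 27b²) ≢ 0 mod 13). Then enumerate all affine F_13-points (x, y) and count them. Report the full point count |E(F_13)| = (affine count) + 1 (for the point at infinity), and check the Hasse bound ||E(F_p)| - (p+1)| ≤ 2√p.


Affine points = {(1, 4), (1, 9), (4, 5), (4, 8), (5, 4), (5, 9), (7, 4), (7, 9), (11, 3), (11, 10)}; affine count = 10; |E(F_13)| = 11.

Discriminant check: Δ ∝ 4a³ + 27b² = 4·8³ + 27·7² = 4·512 + 27·49 ≡ 4 (mod 13). Nonzero ⇒ E is nonsingular.
For each x ∈ F_13, compute rhs = x³ + 8·x + 7 mod 13, then count y ∈ F_13 with y² ≡ rhs.
  x = 0: rhs = 7, matching y values: none (0 points).
  x = 1: rhs = 3, matching y values: 4, 9 (2 points).
  x = 2: rhs = 5, matching y values: none (0 points).
  x = 3: rhs = 6, matching y values: none (0 points).
  x = 4: rhs = 12, matching y values: 5, 8 (2 points).
  x = 5: rhs = 3, matching y values: 4, 9 (2 points).
  x = 6: rhs = 11, matching y values: none (0 points).
  x = 7: rhs = 3, matching y values: 4, 9 (2 points).
  x = 8: rhs = 11, matching y values: none (0 points).
  x = 9: rhs = 2, matching y values: none (0 points).
  x = 10: rhs = 8, matching y values: none (0 points).
  x = 11: rhs = 9, matching y values: 3, 10 (2 points).
  x = 12: rhs = 11, matching y values: none (0 points).
Total affine count: 10.
Full point count |E(F_13)| = 10 + 1 = 11.
Hasse bound: |11 − (13+1)| = |-3| = 3 ≤ 2√13 ≈ 7.2111 ✓.


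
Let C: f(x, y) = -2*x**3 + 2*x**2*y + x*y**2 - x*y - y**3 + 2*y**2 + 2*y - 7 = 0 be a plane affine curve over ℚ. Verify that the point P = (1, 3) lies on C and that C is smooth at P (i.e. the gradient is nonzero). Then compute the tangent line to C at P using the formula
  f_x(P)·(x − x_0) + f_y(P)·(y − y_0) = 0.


Tangent line at P: 12*x - 6*y + 6 = 0.

Step 1: f(1, 3) = 0, so P lies on C.
Step 2: partial derivatives
  f_x(x, y) = -6*x**2 + 4*x*y + y**2 - y, f_y(x, y) = 2*x**2 + 2*x*y - x - 3*y**2 + 4*y + 2.
  f_x(P) = 12, f_y(P) = -6 (gradient nonzero, so P is smooth).
Step 3: tangent line at P: 12·(x − 1) + -6·(y − 3) = 0.
Expanding: 12*x - 6*y + 6 = 0.


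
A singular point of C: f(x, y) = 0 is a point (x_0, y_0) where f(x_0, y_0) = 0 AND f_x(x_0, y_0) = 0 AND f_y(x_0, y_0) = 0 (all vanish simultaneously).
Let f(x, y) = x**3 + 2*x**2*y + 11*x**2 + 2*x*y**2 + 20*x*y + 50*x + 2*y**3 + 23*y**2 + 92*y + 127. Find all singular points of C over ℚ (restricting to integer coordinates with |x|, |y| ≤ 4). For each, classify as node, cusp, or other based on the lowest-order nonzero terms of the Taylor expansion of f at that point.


Singular points: {(-2, -3)}; classification: node.

Compute partial derivatives:
  f_x = 3*x**2 + 4*x*y + 22*x + 2*y**2 + 20*y + 50.
  f_y = 2*x**2 + 4*x*y + 20*x + 6*y**2 + 46*y + 92.
Scan x_0 ∈ {−4, ..., 4}. For each x_0, f_y(x_0, y) is a polynomial in y; find its integer roots y ∈ {−4, ..., 4}, then test f_x and f at those candidates.
  x = -4: f_y(-4, y) = 6*y**2 + 30*y + 44; no integer root y with |y| ≤ 4.
  x = -3: f_y(-3, y) = 6*y**2 + 34*y + 50; no integer root y with |y| ≤ 4.
  x = -2: f_y(-2, y) = 6*y**2 + 38*y + 60; vanishes at y ∈ {-3}. (-2, -3): f_x = 0, f = 0 — SINGULAR.
  x = -1: f_y(-1, y) = 6*y**2 + 42*y + 74; no integer root y with |y| ≤ 4.
  x = 0: f_y(0, y) = 6*y**2 + 46*y + 92; no integer root y with |y| ≤ 4.
  x = 1: f_y(1, y) = 6*y**2 + 50*y + 114; no integer root y with |y| ≤ 4.
  x = 2: f_y(2, y) = 6*y**2 + 54*y + 140; no integer root y with |y| ≤ 4.
  x = 3: f_y(3, y) = 6*y**2 + 58*y + 170; no integer root y with |y| ≤ 4.
  x = 4: f_y(4, y) = 6*y**2 + 62*y + 204; no integer root y with |y| ≤ 4.
Only singular point on the grid: (-2, -3).
Classify: substitute x = -2 + u, y = -3 + v and expand: f = u**3 + 2*u**2*v - u**2 + 2*u*v**2 + 2*v**3 + v**2.
No constant or linear terms (consistent with a singular point). Quadratic part: -u**2 + v**2. Cubic part: u**3 + 2*u**2*v + 2*u*v**2 + 2*v**3.
The quadratic part v**2 - u**2 = (v − u)(v + u) splits into two distinct linear factors, so there are two distinct tangent lines y − -3 = ±(x − -2) — this is a node (ordinary double point).
Classification: node.


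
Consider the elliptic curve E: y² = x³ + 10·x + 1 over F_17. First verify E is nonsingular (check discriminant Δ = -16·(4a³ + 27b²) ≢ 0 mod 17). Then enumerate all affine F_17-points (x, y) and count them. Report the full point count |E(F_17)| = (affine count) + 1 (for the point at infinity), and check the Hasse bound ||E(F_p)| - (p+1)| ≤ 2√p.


Affine points = {(0, 1), (0, 16), (8, 7), (8, 10), (9, 2), (9, 15), (10, 8), (10, 9), (12, 8), (12, 9), (13, 4), (13, 13)}; affine count = 12; |E(F_17)| = 13.

Discriminant check: Δ ∝ 4a³ + 27b² = 4·10³ + 27·1² = 4·1000 + 27·1 ≡ 15 (mod 17). Nonzero ⇒ E is nonsingular.
For each x ∈ F_17, compute rhs = x³ + 10·x + 1 mod 17, then count y ∈ F_17 with y² ≡ rhs.
  x = 0: rhs = 1, matching y values: 1, 16 (2 points).
  x = 1: rhs = 12, matching y values: none (0 points).
  x = 2: rhs = 12, matching y values: none (0 points).
  x = 3: rhs = 7, matching y values: none (0 points).
  x = 4: rhs = 3, matching y values: none (0 points).
  x = 5: rhs = 6, matching y values: none (0 points).
  x = 6: rhs = 5, matching y values: none (0 points).
  x = 7: rhs = 6, matching y values: none (0 points).
  x = 8: rhs = 15, matching y values: 7, 10 (2 points).
  x = 9: rhs = 4, matching y values: 2, 15 (2 points).
  x = 10: rhs = 13, matching y values: 8, 9 (2 points).
  x = 11: rhs = 14, matching y values: none (0 points).
  x = 12: rhs = 13, matching y values: 8, 9 (2 points).
  x = 13: rhs = 16, matching y values: 4, 13 (2 points).
  x = 14: rhs = 12, matching y values: none (0 points).
  x = 15: rhs = 7, matching y values: none (0 points).
  x = 16: rhs = 7, matching y values: none (0 points).
Total affine count: 12.
Full point count |E(F_17)| = 12 + 1 = 13.
Hasse bound: |13 − (17+1)| = |-5| = 5 ≤ 2√17 ≈ 8.2462 ✓.


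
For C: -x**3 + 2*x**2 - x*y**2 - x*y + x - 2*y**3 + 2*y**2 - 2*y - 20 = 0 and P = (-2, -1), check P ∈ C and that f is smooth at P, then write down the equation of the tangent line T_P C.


Tangent line at P: -19*x - 14*y - 52 = 0.

Step 1: f(-2, -1) = 0, so P lies on C.
Step 2: partial derivatives
  f_x(x, y) = -3*x**2 + 4*x - y**2 - y + 1, f_y(x, y) = -2*x*y - x - 6*y**2 + 4*y - 2.
  f_x(P) = -19, f_y(P) = -14 (gradient nonzero, so P is smooth).
Step 3: tangent line at P: -19·(x − -2) + -14·(y − -1) = 0.
Expanding: -19*x - 14*y - 52 = 0.


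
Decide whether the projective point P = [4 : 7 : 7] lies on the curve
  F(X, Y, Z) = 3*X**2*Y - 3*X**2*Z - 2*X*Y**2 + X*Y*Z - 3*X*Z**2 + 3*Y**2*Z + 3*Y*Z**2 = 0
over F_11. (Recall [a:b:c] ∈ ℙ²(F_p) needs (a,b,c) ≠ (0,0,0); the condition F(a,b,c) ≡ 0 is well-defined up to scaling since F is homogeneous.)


F(4,7,7) ≡ 9 (mod 11); P is NOT on the curve.

Evaluate F(4, 7, 7) term-by-term (mod 11).
  3*X**2*Y ↦ 3·16·7·1 = 336
  -3*X**2*Z ↦ -3·16·1·7 = -336
  -2*X*Y**2 ↦ -2·4·49·1 = -392
  X*Y*Z ↦ 1·4·7·7 = 196
  -3*X*Z**2 ↦ -3·4·1·49 = -588
  3*Y**2*Z ↦ 3·1·49·7 = 1029
  3*Y*Z**2 ↦ 3·1·7·49 = 1029
Sum: F(4, 7, 7) = (336) + (-336) + (-392) + (196) + (-588) + (1029) + (1029) = 1274.
Reducing mod 11: 1274 ≡ 9 (mod 11).
Since F(a, b, c) ≡ 9 ≠ 0 (mod 11), P does NOT lie on the curve.


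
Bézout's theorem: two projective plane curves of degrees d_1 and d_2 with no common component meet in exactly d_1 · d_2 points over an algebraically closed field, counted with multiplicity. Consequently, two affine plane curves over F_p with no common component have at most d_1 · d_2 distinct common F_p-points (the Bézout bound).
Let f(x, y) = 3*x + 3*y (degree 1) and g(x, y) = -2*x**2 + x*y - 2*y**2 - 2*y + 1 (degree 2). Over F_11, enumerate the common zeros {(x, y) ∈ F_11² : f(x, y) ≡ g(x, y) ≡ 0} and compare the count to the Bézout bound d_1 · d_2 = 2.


Common zeros: ∅; count = 0; Bézout bound = 2.

deg(f) = 1, deg(g) = 2, so Bézout bound = 2.
Scan x ∈ F_11. For each x, list the y ∈ F_11 with f(x, y) ≡ 0 and those with g(x, y) ≡ 0 (mod 11); the common zeros in that column are the intersection.
  x = 0: f ≡ 0 at y ∈ {0}; g ≡ 0 at y ∈ {2, 8}; common: ∅.
  x = 1: f ≡ 0 at y ∈ {10}; g ≡ 0 at y ∈ {2, 3}; common: ∅.
  x = 2: f ≡ 0 at y ∈ {9}; g ≡ 0 at y ∈ ∅; common: ∅.
  x = 3: f ≡ 0 at y ∈ {8}; g ≡ 0 at y ∈ ∅; common: ∅.
  x = 4: f ≡ 0 at y ∈ {7}; g ≡ 0 at y ∈ {4, 8}; common: ∅.
  x = 5: f ≡ 0 at y ∈ {6}; g ≡ 0 at y ∈ ∅; common: ∅.
  x = 6: f ≡ 0 at y ∈ {5}; g ≡ 0 at y ∈ {3, 10}; common: ∅.
  x = 7: f ≡ 0 at y ∈ {4}; g ≡ 0 at y ∈ ∅; common: ∅.
  x = 8: f ≡ 0 at y ∈ {3}; g ≡ 0 at y ∈ ∅; common: ∅.
  x = 9: f ≡ 0 at y ∈ {2}; g ≡ 0 at y ∈ {4, 5}; common: ∅.
  x = 10: f ≡ 0 at y ∈ {1}; g ≡ 0 at y ∈ {5, 10}; common: ∅.
Collecting: common zeros = ∅, so the count is 0.
Comparison with the Bézout bound: 0 ≤ 2 = deg(f)·deg(g), as expected for curves with no common component (the affine F_11-count falls short of the bound because intersections may lie at infinity, over extension fields, or carry multiplicity).


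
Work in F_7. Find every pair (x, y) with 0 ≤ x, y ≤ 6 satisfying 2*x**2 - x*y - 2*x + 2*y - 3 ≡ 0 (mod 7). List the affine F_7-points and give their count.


Affine F_7-points: {(0, 5), (1, 3), (3, 2), (4, 0), (5, 3), (6, 2)}; count = 6.

For each of the 49 pairs (x, y) ∈ F_7², evaluate f(x, y) mod 7. Record the zeros.
  x = 0: [0↦4, 1↦6, 2↦1, 3↦3, 4↦5, 5↦0, 6↦2]  zeros at y ∈ {5}
  x = 1: [0↦4, 1↦5, 2↦6, 3↦0, 4↦1, 5↦2, 6↦3]  zeros at y ∈ {3}
  x = 2: [0↦1, 1↦1, 2↦1, 3↦1, 4↦1, 5↦1, 6↦1]  zeros at y ∈ ∅
  x = 3: [0↦2, 1↦1, 2↦0, 3↦6, 4↦5, 5↦4, 6↦3]  zeros at y ∈ {2}
  x = 4: [0↦0, 1↦5, 2↦3, 3↦1, 4↦6, 5↦4, 6↦2]  zeros at y ∈ {0}
  x = 5: [0↦2, 1↦6, 2↦3, 3↦0, 4↦4, 5↦1, 6↦5]  zeros at y ∈ {3}
  x = 6: [0↦1, 1↦4, 2↦0, 3↦3, 4↦6, 5↦2, 6↦5]  zeros at y ∈ {2}
Collecting zeros: affine points = {(0, 5), (1, 3), (3, 2), (4, 0), (5, 3), (6, 2)}.
Total count |C(F_7)_aff| = 6.


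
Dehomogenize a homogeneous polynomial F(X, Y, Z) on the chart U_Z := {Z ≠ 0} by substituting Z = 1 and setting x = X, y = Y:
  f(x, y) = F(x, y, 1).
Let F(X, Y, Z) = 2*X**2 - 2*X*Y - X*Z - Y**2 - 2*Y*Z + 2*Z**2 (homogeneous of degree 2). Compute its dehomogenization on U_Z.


f(x, y) = 2*x**2 - 2*x*y - x - y**2 - 2*y + 2

On U_Z we set Z = 1. Each monomial c·X^i·Y^j·Z^k in F becomes c·x^i·y^j·1^k = c·x^i·y^j.
Substituting Z = 1: F(X, Y, 1) = 2*x**2 - 2*x*y - x - y**2 - 2*y + 2.
Note: deg(f) ≤ deg(F) = 2; strict inequality happens when F is divisible by Z (lost terms).


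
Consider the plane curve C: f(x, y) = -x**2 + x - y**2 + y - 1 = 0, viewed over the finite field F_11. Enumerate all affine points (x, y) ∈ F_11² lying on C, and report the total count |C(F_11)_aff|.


Affine F_11-points: {(2, 6), (4, 5), (4, 7), (5, 4), (5, 8), (6, 2), (6, 10), (7, 4), (7, 8), (8, 5), (8, 7), (10, 6)}; count = 12.

For each of the 121 pairs (x, y) ∈ F_11², evaluate f(x, y) mod 11. Record the zeros.
  x = 0: [0↦10, 1↦10, 2↦8, 3↦4, 4↦9, 5↦1, 6↦2, 7↦1, 8↦9, 9↦4, 10↦8]  zeros at y ∈ ∅
  x = 1: [0↦10, 1↦10, 2↦8, 3↦4, 4↦9, 5↦1, 6↦2, 7↦1, 8↦9, 9↦4, 10↦8]  zeros at y ∈ ∅
  x = 2: [0↦8, 1↦8, 2↦6, 3↦2, 4↦7, 5↦10, 6↦0, 7↦10, 8↦7, 9↦2, 10↦6]  zeros at y ∈ {6}
  x = 3: [0↦4, 1↦4, 2↦2, 3↦9, 4↦3, 5↦6, 6↦7, 7↦6, 8↦3, 9↦9, 10↦2]  zeros at y ∈ ∅
  x = 4: [0↦9, 1↦9, 2↦7, 3↦3, 4↦8, 5↦0, 6↦1, 7↦0, 8↦8, 9↦3, 10↦7]  zeros at y ∈ {5, 7}
  x = 5: [0↦1, 1↦1, 2↦10, 3↦6, 4↦0, 5↦3, 6↦4, 7↦3, 8↦0, 9↦6, 10↦10]  zeros at y ∈ {4, 8}
  x = 6: [0↦2, 1↦2, 2↦0, 3↦7, 4↦1, 5↦4, 6↦5, 7↦4, 8↦1, 9↦7, 10↦0]  zeros at y ∈ {2, 10}
  x = 7: [0↦1, 1↦1, 2↦10, 3↦6, 4↦0, 5↦3, 6↦4, 7↦3, 8↦0, 9↦6, 10↦10]  zeros at y ∈ {4, 8}
  x = 8: [0↦9, 1↦9, 2↦7, 3↦3, 4↦8, 5↦0, 6↦1, 7↦0, 8↦8, 9↦3, 10↦7]  zeros at y ∈ {5, 7}
  x = 9: [0↦4, 1↦4, 2↦2, 3↦9, 4↦3, 5↦6, 6↦7, 7↦6, 8↦3, 9↦9, 10↦2]  zeros at y ∈ ∅
  x = 10: [0↦8, 1↦8, 2↦6, 3↦2, 4↦7, 5↦10, 6↦0, 7↦10, 8↦7, 9↦2, 10↦6]  zeros at y ∈ {6}
Collecting zeros: affine points = {(2, 6), (4, 5), (4, 7), (5, 4), (5, 8), (6, 2), (6, 10), (7, 4), (7, 8), (8, 5), (8, 7), (10, 6)}.
Total count |C(F_11)_aff| = 12.


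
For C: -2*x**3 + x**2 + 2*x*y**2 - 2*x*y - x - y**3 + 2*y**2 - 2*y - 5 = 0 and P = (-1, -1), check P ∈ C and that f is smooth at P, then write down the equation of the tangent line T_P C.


Tangent line at P: -5*x - 3*y - 8 = 0.

Step 1: f(-1, -1) = 0, so P lies on C.
Step 2: partial derivatives
  f_x(x, y) = -6*x**2 + 2*x + 2*y**2 - 2*y - 1, f_y(x, y) = 4*x*y - 2*x - 3*y**2 + 4*y - 2.
  f_x(P) = -5, f_y(P) = -3 (gradient nonzero, so P is smooth).
Step 3: tangent line at P: -5·(x − -1) + -3·(y − -1) = 0.
Expanding: -5*x - 3*y - 8 = 0.


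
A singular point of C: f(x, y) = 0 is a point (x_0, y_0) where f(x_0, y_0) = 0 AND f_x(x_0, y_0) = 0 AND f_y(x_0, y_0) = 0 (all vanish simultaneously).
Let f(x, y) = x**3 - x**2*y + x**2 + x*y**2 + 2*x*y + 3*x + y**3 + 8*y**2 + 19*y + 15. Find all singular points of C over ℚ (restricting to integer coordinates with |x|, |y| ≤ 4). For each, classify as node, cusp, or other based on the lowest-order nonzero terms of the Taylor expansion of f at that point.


Singular points: {(-1, -2)}; classification: cusp.

Compute partial derivatives:
  f_x = 3*x**2 - 2*x*y + 2*x + y**2 + 2*y + 3.
  f_y = -x**2 + 2*x*y + 2*x + 3*y**2 + 16*y + 19.
Scan x_0 ∈ {−4, ..., 4}. For each x_0, f_y(x_0, y) is a polynomial in y; find its integer roots y ∈ {−4, ..., 4}, then test f_x and f at those candidates.
  x = -4: f_y(-4, y) = 3*y**2 + 8*y - 5; no integer root y with |y| ≤ 4.
  x = -3: f_y(-3, y) = 3*y**2 + 10*y + 4; no integer root y with |y| ≤ 4.
  x = -2: f_y(-2, y) = 3*y**2 + 12*y + 11; no integer root y with |y| ≤ 4.
  x = -1: f_y(-1, y) = 3*y**2 + 14*y + 16; vanishes at y ∈ {-2}. (-1, -2): f_x = 0, f = 0 — SINGULAR.
  x = 0: f_y(0, y) = 3*y**2 + 16*y + 19; no integer root y with |y| ≤ 4.
  x = 1: f_y(1, y) = 3*y**2 + 18*y + 20; no integer root y with |y| ≤ 4.
  x = 2: f_y(2, y) = 3*y**2 + 20*y + 19; no integer root y with |y| ≤ 4.
  x = 3: f_y(3, y) = 3*y**2 + 22*y + 16; no integer root y with |y| ≤ 4.
  x = 4: f_y(4, y) = 3*y**2 + 24*y + 11; no integer root y with |y| ≤ 4.
Only singular point on the grid: (-1, -2).
Classify: substitute x = -1 + u, y = -2 + v and expand: f = u**3 - u**2*v + u*v**2 + v**3 + v**2.
No constant or linear terms (consistent with a singular point). Quadratic part: v**2. Cubic part: u**3 - u**2*v + u*v**2 + v**3.
The quadratic part v**2 is a perfect square, so there is a single (double) tangent line v = 0, i.e. y = -2. Restricting the cubic part to that line (v = 0) leaves u**3 ≠ 0, so f is not divisible by v and the branch is v² ≈ -u**3 to lowest order — this is a cusp.
Classification: cusp.


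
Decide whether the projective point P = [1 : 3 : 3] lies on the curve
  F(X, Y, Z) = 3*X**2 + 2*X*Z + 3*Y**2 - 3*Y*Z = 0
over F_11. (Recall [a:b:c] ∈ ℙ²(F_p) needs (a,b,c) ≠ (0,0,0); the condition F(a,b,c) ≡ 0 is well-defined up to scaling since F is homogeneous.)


F(1,3,3) ≡ 9 (mod 11); P is NOT on the curve.

Evaluate F(1, 3, 3) term-by-term (mod 11).
  3*X**2 ↦ 3·1·1·1 = 3
  2*X*Z ↦ 2·1·1·3 = 6
  3*Y**2 ↦ 3·1·9·1 = 27
  -3*Y*Z ↦ -3·1·3·3 = -27
Sum: F(1, 3, 3) = (3) + (6) + (27) + (-27) = 9.
Reducing mod 11: 9 ≡ 9 (mod 11).
Since F(a, b, c) ≡ 9 ≠ 0 (mod 11), P does NOT lie on the curve.


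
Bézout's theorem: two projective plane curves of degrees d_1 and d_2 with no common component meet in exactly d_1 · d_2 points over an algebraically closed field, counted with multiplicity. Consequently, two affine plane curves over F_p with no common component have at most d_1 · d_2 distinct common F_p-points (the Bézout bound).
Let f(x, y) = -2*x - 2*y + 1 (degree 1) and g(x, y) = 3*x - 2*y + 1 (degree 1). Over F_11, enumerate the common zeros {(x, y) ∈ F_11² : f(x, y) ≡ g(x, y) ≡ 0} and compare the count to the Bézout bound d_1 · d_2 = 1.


Common zeros: {(0, 6)}; count = 1; Bézout bound = 1.

deg(f) = 1, deg(g) = 1, so Bézout bound = 1.
Scan x ∈ F_11. For each x, list the y ∈ F_11 with f(x, y) ≡ 0 and those with g(x, y) ≡ 0 (mod 11); the common zeros in that column are the intersection.
  x = 0: f ≡ 0 at y ∈ {6}; g ≡ 0 at y ∈ {6}; common: {6}.
  x = 1: f ≡ 0 at y ∈ {5}; g ≡ 0 at y ∈ {2}; common: ∅.
  x = 2: f ≡ 0 at y ∈ {4}; g ≡ 0 at y ∈ {9}; common: ∅.
  x = 3: f ≡ 0 at y ∈ {3}; g ≡ 0 at y ∈ {5}; common: ∅.
  x = 4: f ≡ 0 at y ∈ {2}; g ≡ 0 at y ∈ {1}; common: ∅.
  x = 5: f ≡ 0 at y ∈ {1}; g ≡ 0 at y ∈ {8}; common: ∅.
  x = 6: f ≡ 0 at y ∈ {0}; g ≡ 0 at y ∈ {4}; common: ∅.
  x = 7: f ≡ 0 at y ∈ {10}; g ≡ 0 at y ∈ {0}; common: ∅.
  x = 8: f ≡ 0 at y ∈ {9}; g ≡ 0 at y ∈ {7}; common: ∅.
  x = 9: f ≡ 0 at y ∈ {8}; g ≡ 0 at y ∈ {3}; common: ∅.
  x = 10: f ≡ 0 at y ∈ {7}; g ≡ 0 at y ∈ {10}; common: ∅.
Collecting: common zeros = {(0, 6)}, so the count is 1.
Comparison with the Bézout bound: 1 ≤ 1 = deg(f)·deg(g), as expected for curves with no common component (the bound is attained).


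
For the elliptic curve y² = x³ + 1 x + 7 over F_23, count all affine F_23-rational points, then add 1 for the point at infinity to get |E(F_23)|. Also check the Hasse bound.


Affine points = {(1, 3), (1, 20), (4, 11), (4, 12), (7, 9), (7, 14), (9, 3), (9, 20), (13, 3), (13, 20), (15, 4), (15, 19), (16, 5), (16, 18), (19, 10), (19, 13), (20, 0)}; affine count = 17; |E(F_23)| = 18.

Discriminant check: Δ ∝ 4a³ + 27b² = 4·1³ + 27·7² = 4·1 + 27·49 ≡ 16 (mod 23). Nonzero ⇒ E is nonsingular.
For each x ∈ F_23, compute rhs = x³ + 1·x + 7 mod 23, then count y ∈ F_23 with y² ≡ rhs.
  x = 0: rhs = 7, matching y values: none (0 points).
  x = 1: rhs = 9, matching y values: 3, 20 (2 points).
  x = 2: rhs = 17, matching y values: none (0 points).
  x = 3: rhs = 14, matching y values: none (0 points).
  x = 4: rhs = 6, matching y values: 11, 12 (2 points).
  x = 5: rhs = 22, matching y values: none (0 points).
  x = 6: rhs = 22, matching y values: none (0 points).
  x = 7: rhs = 12, matching y values: 9, 14 (2 points).
  x = 8: rhs = 21, matching y values: none (0 points).
  x = 9: rhs = 9, matching y values: 3, 20 (2 points).
  x = 10: rhs = 5, matching y values: none (0 points).
  x = 11: rhs = 15, matching y values: none (0 points).
  x = 12: rhs = 22, matching y values: none (0 points).
  x = 13: rhs = 9, matching y values: 3, 20 (2 points).
  x = 14: rhs = 5, matching y values: none (0 points).
  x = 15: rhs = 16, matching y values: 4, 19 (2 points).
  x = 16: rhs = 2, matching y values: 5, 18 (2 points).
  x = 17: rhs = 15, matching y values: none (0 points).
  x = 18: rhs = 15, matching y values: none (0 points).
  x = 19: rhs = 8, matching y values: 10, 13 (2 points).
  x = 20: rhs = 0, matching y values: 0 (1 points).
  x = 21: rhs = 20, matching y values: none (0 points).
  x = 22: rhs = 5, matching y values: none (0 points).
Total affine count: 17.
Full point count |E(F_23)| = 17 + 1 = 18.
Hasse bound: |18 − (23+1)| = |-6| = 6 ≤ 2√23 ≈ 9.5917 ✓.


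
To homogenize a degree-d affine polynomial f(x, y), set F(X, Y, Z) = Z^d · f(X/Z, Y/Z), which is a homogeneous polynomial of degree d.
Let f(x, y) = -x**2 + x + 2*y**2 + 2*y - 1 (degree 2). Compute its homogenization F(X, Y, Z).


F(X, Y, Z) = -X**2 + X*Z + 2*Y**2 + 2*Y*Z - Z**2

deg(f) = 2.
Substitute x = X/Z, y = Y/Z into f, then multiply by Z^2.
  monomial -1·x^2·y^0 ↦ -1·X^2·Y^0·Z^0.
  monomial 1·x^1·y^0 ↦ 1·X^1·Y^0·Z^1.
  monomial 2·x^0·y^2 ↦ 2·X^0·Y^2·Z^0.
  monomial 2·x^0·y^1 ↦ 2·X^0·Y^1·Z^1.
  monomial -1·x^0·y^0 ↦ -1·X^0·Y^0·Z^2.
Collecting: F(X, Y, Z) = -X**2 + X*Z + 2*Y**2 + 2*Y*Z - Z**2.


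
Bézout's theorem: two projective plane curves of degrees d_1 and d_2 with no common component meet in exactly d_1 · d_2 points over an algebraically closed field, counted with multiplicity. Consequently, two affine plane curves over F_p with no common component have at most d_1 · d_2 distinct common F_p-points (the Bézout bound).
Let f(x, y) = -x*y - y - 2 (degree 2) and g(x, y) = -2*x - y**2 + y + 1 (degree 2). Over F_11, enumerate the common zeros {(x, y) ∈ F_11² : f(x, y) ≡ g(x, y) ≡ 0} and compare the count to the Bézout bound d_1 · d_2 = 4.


Common zeros: ∅; count = 0; Bézout bound = 4.

deg(f) = 2, deg(g) = 2, so Bézout bound = 4.
Scan x ∈ F_11. For each x, list the y ∈ F_11 with f(x, y) ≡ 0 and those with g(x, y) ≡ 0 (mod 11); the common zeros in that column are the intersection.
  x = 0: f ≡ 0 at y ∈ {9}; g ≡ 0 at y ∈ {4, 8}; common: ∅.
  x = 1: f ≡ 0 at y ∈ {10}; g ≡ 0 at y ∈ ∅; common: ∅.
  x = 2: f ≡ 0 at y ∈ {3}; g ≡ 0 at y ∈ {6}; common: ∅.
  x = 3: f ≡ 0 at y ∈ {5}; g ≡ 0 at y ∈ {3, 9}; common: ∅.
  x = 4: f ≡ 0 at y ∈ {4}; g ≡ 0 at y ∈ ∅; common: ∅.
  x = 5: f ≡ 0 at y ∈ {7}; g ≡ 0 at y ∈ {2, 10}; common: ∅.
  x = 6: f ≡ 0 at y ∈ {6}; g ≡ 0 at y ∈ {0, 1}; common: ∅.
  x = 7: f ≡ 0 at y ∈ {8}; g ≡ 0 at y ∈ {5, 7}; common: ∅.
  x = 8: f ≡ 0 at y ∈ {1}; g ≡ 0 at y ∈ ∅; common: ∅.
  x = 9: f ≡ 0 at y ∈ {2}; g ≡ 0 at y ∈ ∅; common: ∅.
  x = 10: f ≡ 0 at y ∈ ∅; g ≡ 0 at y ∈ ∅; common: ∅.
Collecting: common zeros = ∅, so the count is 0.
Comparison with the Bézout bound: 0 ≤ 4 = deg(f)·deg(g), as expected for curves with no common component (the affine F_11-count falls short of the bound because intersections may lie at infinity, over extension fields, or carry multiplicity).


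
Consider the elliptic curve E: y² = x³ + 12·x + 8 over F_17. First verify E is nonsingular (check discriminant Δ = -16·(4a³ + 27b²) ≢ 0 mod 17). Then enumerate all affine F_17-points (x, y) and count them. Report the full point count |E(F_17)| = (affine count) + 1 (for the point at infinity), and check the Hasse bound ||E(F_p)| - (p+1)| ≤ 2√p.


Affine points = {(0, 5), (0, 12), (1, 2), (1, 15), (4, 1), (4, 16), (8, 2), (8, 15), (11, 3), (11, 14), (13, 7), (13, 10), (14, 8), (14, 9)}; affine count = 14; |E(F_17)| = 15.

Discriminant check: Δ ∝ 4a³ + 27b² = 4·12³ + 27·8² = 4·1728 + 27·64 ≡ 4 (mod 17). Nonzero ⇒ E is nonsingular.
For each x ∈ F_17, compute rhs = x³ + 12·x + 8 mod 17, then count y ∈ F_17 with y² ≡ rhs.
  x = 0: rhs = 8, matching y values: 5, 12 (2 points).
  x = 1: rhs = 4, matching y values: 2, 15 (2 points).
  x = 2: rhs = 6, matching y values: none (0 points).
  x = 3: rhs = 3, matching y values: none (0 points).
  x = 4: rhs = 1, matching y values: 1, 16 (2 points).
  x = 5: rhs = 6, matching y values: none (0 points).
  x = 6: rhs = 7, matching y values: none (0 points).
  x = 7: rhs = 10, matching y values: none (0 points).
  x = 8: rhs = 4, matching y values: 2, 15 (2 points).
  x = 9: rhs = 12, matching y values: none (0 points).
  x = 10: rhs = 6, matching y values: none (0 points).
  x = 11: rhs = 9, matching y values: 3, 14 (2 points).
  x = 12: rhs = 10, matching y values: none (0 points).
  x = 13: rhs = 15, matching y values: 7, 10 (2 points).
  x = 14: rhs = 13, matching y values: 8, 9 (2 points).
  x = 15: rhs = 10, matching y values: none (0 points).
  x = 16: rhs = 12, matching y values: none (0 points).
Total affine count: 14.
Full point count |E(F_17)| = 14 + 1 = 15.
Hasse bound: |15 − (17+1)| = |-3| = 3 ≤ 2√17 ≈ 8.2462 ✓.


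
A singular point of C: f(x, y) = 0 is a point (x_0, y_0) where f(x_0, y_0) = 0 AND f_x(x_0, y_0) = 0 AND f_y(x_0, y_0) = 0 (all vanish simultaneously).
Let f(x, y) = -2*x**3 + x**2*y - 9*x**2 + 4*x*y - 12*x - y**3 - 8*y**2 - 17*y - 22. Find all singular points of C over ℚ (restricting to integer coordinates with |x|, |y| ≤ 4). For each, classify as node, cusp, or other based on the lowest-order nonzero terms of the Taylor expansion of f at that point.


Singular points: {(-2, -3)}; classification: cusp.

Compute partial derivatives:
  f_x = -6*x**2 + 2*x*y - 18*x + 4*y - 12.
  f_y = x**2 + 4*x - 3*y**2 - 16*y - 17.
Scan x_0 ∈ {−4, ..., 4}. For each x_0, f_y(x_0, y) is a polynomial in y; find its integer roots y ∈ {−4, ..., 4}, then test f_x and f at those candidates.
  x = -4: f_y(-4, y) = -3*y**2 - 16*y - 17; no integer root y with |y| ≤ 4.
  x = -3: f_y(-3, y) = -3*y**2 - 16*y - 20; vanishes at y ∈ {-2}. (-3, -2): f_x = -8 ≠ 0.
  x = -2: f_y(-2, y) = -3*y**2 - 16*y - 21; vanishes at y ∈ {-3}. (-2, -3): f_x = 0, f = 0 — SINGULAR.
  x = -1: f_y(-1, y) = -3*y**2 - 16*y - 20; vanishes at y ∈ {-2}. (-1, -2): f_x = -4 ≠ 0.
  x = 0: f_y(0, y) = -3*y**2 - 16*y - 17; no integer root y with |y| ≤ 4.
  x = 1: f_y(1, y) = -3*y**2 - 16*y - 12; no integer root y with |y| ≤ 4.
  x = 2: f_y(2, y) = -3*y**2 - 16*y - 5; no integer root y with |y| ≤ 4.
  x = 3: f_y(3, y) = -3*y**2 - 16*y + 4; no integer root y with |y| ≤ 4.
  x = 4: f_y(4, y) = -3*y**2 - 16*y + 15; no integer root y with |y| ≤ 4.
Only singular point on the grid: (-2, -3).
Classify: substitute x = -2 + u, y = -3 + v and expand: f = -2*u**3 + u**2*v - v**3 + v**2.
No constant or linear terms (consistent with a singular point). Quadratic part: v**2. Cubic part: -2*u**3 + u**2*v - v**3.
The quadratic part v**2 is a perfect square, so there is a single (double) tangent line v = 0, i.e. y = -3. Restricting the cubic part to that line (v = 0) leaves -2*u**3 ≠ 0, so f is not divisible by v and the branch is v² ≈ 2*u**3 to lowest order — this is a cusp.
Classification: cusp.


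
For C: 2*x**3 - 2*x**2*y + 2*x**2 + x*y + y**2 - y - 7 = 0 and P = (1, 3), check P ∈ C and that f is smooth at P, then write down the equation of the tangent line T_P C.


Tangent line at P: x + 4*y - 13 = 0.

Step 1: f(1, 3) = 0, so P lies on C.
Step 2: partial derivatives
  f_x(x, y) = 6*x**2 - 4*x*y + 4*x + y, f_y(x, y) = -2*x**2 + x + 2*y - 1.
  f_x(P) = 1, f_y(P) = 4 (gradient nonzero, so P is smooth).
Step 3: tangent line at P: 1·(x − 1) + 4·(y − 3) = 0.
Expanding: x + 4*y - 13 = 0.


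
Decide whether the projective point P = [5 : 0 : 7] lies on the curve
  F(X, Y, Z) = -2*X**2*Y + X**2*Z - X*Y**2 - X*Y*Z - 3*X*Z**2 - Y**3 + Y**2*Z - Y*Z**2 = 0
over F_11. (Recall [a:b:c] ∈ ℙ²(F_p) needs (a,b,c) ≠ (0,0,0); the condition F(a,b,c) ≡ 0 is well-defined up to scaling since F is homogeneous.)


F(5,0,7) ≡ 1 (mod 11); P is NOT on the curve.

Evaluate F(5, 0, 7) term-by-term (mod 11).
  -2*X**2*Y ↦ -2·25·0·1 = 0
  X**2*Z ↦ 1·25·1·7 = 175
  -X*Y**2 ↦ -1·5·0·1 = 0
  -X*Y*Z ↦ -1·5·0·7 = 0
  -3*X*Z**2 ↦ -3·5·1·49 = -735
  -Y**3 ↦ -1·1·0·1 = 0
  Y**2*Z ↦ 1·1·0·7 = 0
  -Y*Z**2 ↦ -1·1·0·49 = 0
Sum: F(5, 0, 7) = (0) + (175) + (0) + (0) + (-735) + (0) + (0) + (0) = -560.
Reducing mod 11: -560 ≡ 1 (mod 11).
Since F(a, b, c) ≡ 1 ≠ 0 (mod 11), P does NOT lie on the curve.


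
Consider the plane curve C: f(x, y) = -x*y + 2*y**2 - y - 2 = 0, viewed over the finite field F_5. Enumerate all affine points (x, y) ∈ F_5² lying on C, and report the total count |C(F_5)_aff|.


Affine F_5-points: {(1, 3), (2, 2), (4, 1), (4, 4)}; count = 4.

For each of the 25 pairs (x, y) ∈ F_5², evaluate f(x, y) mod 5. Record the zeros.
  x = 0: [0↦3, 1↦4, 2↦4, 3↦3, 4↦1]  zeros at y ∈ ∅
  x = 1: [0↦3, 1↦3, 2↦2, 3↦0, 4↦2]  zeros at y ∈ {3}
  x = 2: [0↦3, 1↦2, 2↦0, 3↦2, 4↦3]  zeros at y ∈ {2}
  x = 3: [0↦3, 1↦1, 2↦3, 3↦4, 4↦4]  zeros at y ∈ ∅
  x = 4: [0↦3, 1↦0, 2↦1, 3↦1, 4↦0]  zeros at y ∈ {1, 4}
Collecting zeros: affine points = {(1, 3), (2, 2), (4, 1), (4, 4)}.
Total count |C(F_5)_aff| = 4.


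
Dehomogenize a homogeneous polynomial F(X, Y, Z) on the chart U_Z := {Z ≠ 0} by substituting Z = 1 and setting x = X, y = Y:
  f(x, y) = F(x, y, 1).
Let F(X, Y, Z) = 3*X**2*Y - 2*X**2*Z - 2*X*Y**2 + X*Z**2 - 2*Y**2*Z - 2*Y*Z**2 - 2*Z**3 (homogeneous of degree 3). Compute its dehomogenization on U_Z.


f(x, y) = 3*x**2*y - 2*x**2 - 2*x*y**2 + x - 2*y**2 - 2*y - 2

On U_Z we set Z = 1. Each monomial c·X^i·Y^j·Z^k in F becomes c·x^i·y^j·1^k = c·x^i·y^j.
Substituting Z = 1: F(X, Y, 1) = 3*x**2*y - 2*x**2 - 2*x*y**2 + x - 2*y**2 - 2*y - 2.
Note: deg(f) ≤ deg(F) = 3; strict inequality happens when F is divisible by Z (lost terms).


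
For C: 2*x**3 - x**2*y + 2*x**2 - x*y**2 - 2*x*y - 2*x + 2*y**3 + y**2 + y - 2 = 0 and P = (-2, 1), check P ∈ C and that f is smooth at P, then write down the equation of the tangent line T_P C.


Tangent line at P: 15*x + 13*y + 17 = 0.

Step 1: f(-2, 1) = 0, so P lies on C.
Step 2: partial derivatives
  f_x(x, y) = 6*x**2 - 2*x*y + 4*x - y**2 - 2*y - 2, f_y(x, y) = -x**2 - 2*x*y - 2*x + 6*y**2 + 2*y + 1.
  f_x(P) = 15, f_y(P) = 13 (gradient nonzero, so P is smooth).
Step 3: tangent line at P: 15·(x − -2) + 13·(y − 1) = 0.
Expanding: 15*x + 13*y + 17 = 0.


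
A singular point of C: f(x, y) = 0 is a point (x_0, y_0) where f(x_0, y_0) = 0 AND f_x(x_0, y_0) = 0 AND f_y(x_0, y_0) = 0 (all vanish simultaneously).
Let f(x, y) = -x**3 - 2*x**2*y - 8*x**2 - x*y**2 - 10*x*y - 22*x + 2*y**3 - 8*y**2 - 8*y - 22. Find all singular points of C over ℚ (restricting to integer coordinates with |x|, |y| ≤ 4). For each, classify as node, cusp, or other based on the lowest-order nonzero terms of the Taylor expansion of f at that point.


Singular points: {(-3, 1)}; classification: node.

Compute partial derivatives:
  f_x = -3*x**2 - 4*x*y - 16*x - y**2 - 10*y - 22.
  f_y = -2*x**2 - 2*x*y - 10*x + 6*y**2 - 16*y - 8.
Scan x_0 ∈ {−4, ..., 4}. For each x_0, f_y(x_0, y) is a polynomial in y; find its integer roots y ∈ {−4, ..., 4}, then test f_x and f at those candidates.
  x = -4: f_y(-4, y) = 6*y**2 - 8*y; vanishes at y ∈ {0}. (-4, 0): f_x = -6 ≠ 0.
  x = -3: f_y(-3, y) = 6*y**2 - 10*y + 4; vanishes at y ∈ {1}. (-3, 1): f_x = 0, f = 0 — SINGULAR.
  x = -2: f_y(-2, y) = 6*y**2 - 12*y + 4; no integer root y with |y| ≤ 4.
  x = -1: f_y(-1, y) = 6*y**2 - 14*y; vanishes at y ∈ {0}. (-1, 0): f_x = -9 ≠ 0.
  x = 0: f_y(0, y) = 6*y**2 - 16*y - 8; no integer root y with |y| ≤ 4.
  x = 1: f_y(1, y) = 6*y**2 - 18*y - 20; no integer root y with |y| ≤ 4.
  x = 2: f_y(2, y) = 6*y**2 - 20*y - 36; no integer root y with |y| ≤ 4.
  x = 3: f_y(3, y) = 6*y**2 - 22*y - 56; no integer root y with |y| ≤ 4.
  x = 4: f_y(4, y) = 6*y**2 - 24*y - 80; no integer root y with |y| ≤ 4.
Only singular point on the grid: (-3, 1).
Classify: substitute x = -3 + u, y = 1 + v and expand: f = -u**3 - 2*u**2*v - u**2 - u*v**2 + 2*v**3 + v**2.
No constant or linear terms (consistent with a singular point). Quadratic part: -u**2 + v**2. Cubic part: -u**3 - 2*u**2*v - u*v**2 + 2*v**3.
The quadratic part v**2 - u**2 = (v − u)(v + u) splits into two distinct linear factors, so there are two distinct tangent lines y − 1 = ±(x − -3) — this is a node (ordinary double point).
Classification: node.


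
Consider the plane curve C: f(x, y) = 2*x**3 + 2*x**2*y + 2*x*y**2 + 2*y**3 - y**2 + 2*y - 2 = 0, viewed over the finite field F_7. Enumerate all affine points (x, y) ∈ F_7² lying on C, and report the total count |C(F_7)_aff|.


Affine F_7-points: {(0, 2), (0, 3), (0, 6), (1, 0), (1, 1), (1, 2), (2, 0), (3, 6), (4, 0), (4, 2), (4, 5), (5, 3), (5, 4), (5, 6), (6, 3)}; count = 15.

For each of the 49 pairs (x, y) ∈ F_7², evaluate f(x, y) mod 7. Record the zeros.
  x = 0: [0↦5, 1↦1, 2↦0, 3↦0, 4↦6, 5↦2, 6↦0]  zeros at y ∈ {2, 3, 6}
  x = 1: [0↦0, 1↦0, 2↦0, 3↦5, 4↦6, 5↦1, 6↦2]  zeros at y ∈ {0, 1, 2}
  x = 2: [0↦0, 1↦1, 2↦6, 3↦6, 4↦6, 5↦4, 6↦5]  zeros at y ∈ {0}
  x = 3: [0↦3, 1↦2, 2↦2, 3↦1, 4↦4, 5↦2, 6↦0]  zeros at y ∈ {6}
  x = 4: [0↦0, 1↦1, 2↦0, 3↦2, 4↦5, 5↦0, 6↦6]  zeros at y ∈ {0, 2, 5}
  x = 5: [0↦3, 1↦3, 2↦5, 3↦0, 4↦0, 5↦3, 6↦0]  zeros at y ∈ {3, 4, 6}
  x = 6: [0↦3, 1↦6, 2↦1, 3↦0, 4↦1, 5↦2, 6↦1]  zeros at y ∈ {3}
Collecting zeros: affine points = {(0, 2), (0, 3), (0, 6), (1, 0), (1, 1), (1, 2), (2, 0), (3, 6), (4, 0), (4, 2), (4, 5), (5, 3), (5, 4), (5, 6), (6, 3)}.
Total count |C(F_7)_aff| = 15.


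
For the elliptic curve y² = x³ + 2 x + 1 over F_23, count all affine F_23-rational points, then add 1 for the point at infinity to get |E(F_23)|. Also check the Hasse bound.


Affine points = {(0, 1), (0, 22), (1, 2), (1, 21), (2, 6), (2, 17), (4, 2), (4, 21), (7, 6), (7, 17), (8, 0), (9, 9), (9, 14), (10, 3), (10, 20), (13, 4), (13, 19), (14, 6), (14, 17), (15, 5), (15, 18), (16, 9), (16, 14), (17, 7), (17, 16), (18, 2), (18, 21), (21, 9), (21, 14)}; affine count = 29; |E(F_23)| = 30.

Discriminant check: Δ ∝ 4a³ + 27b² = 4·2³ + 27·1² = 4·8 + 27·1 ≡ 13 (mod 23). Nonzero ⇒ E is nonsingular.
For each x ∈ F_23, compute rhs = x³ + 2·x + 1 mod 23, then count y ∈ F_23 with y² ≡ rhs.
  x = 0: rhs = 1, matching y values: 1, 22 (2 points).
  x = 1: rhs = 4, matching y values: 2, 21 (2 points).
  x = 2: rhs = 13, matching y values: 6, 17 (2 points).
  x = 3: rhs = 11, matching y values: none (0 points).
  x = 4: rhs = 4, matching y values: 2, 21 (2 points).
  x = 5: rhs = 21, matching y values: none (0 points).
  x = 6: rhs = 22, matching y values: none (0 points).
  x = 7: rhs = 13, matching y values: 6, 17 (2 points).
  x = 8: rhs = 0, matching y values: 0 (1 points).
  x = 9: rhs = 12, matching y values: 9, 14 (2 points).
  x = 10: rhs = 9, matching y values: 3, 20 (2 points).
  x = 11: rhs = 20, matching y values: none (0 points).
  x = 12: rhs = 5, matching y values: none (0 points).
  x = 13: rhs = 16, matching y values: 4, 19 (2 points).
  x = 14: rhs = 13, matching y values: 6, 17 (2 points).
  x = 15: rhs = 2, matching y values: 5, 18 (2 points).
  x = 16: rhs = 12, matching y values: 9, 14 (2 points).
  x = 17: rhs = 3, matching y values: 7, 16 (2 points).
  x = 18: rhs = 4, matching y values: 2, 21 (2 points).
  x = 19: rhs = 21, matching y values: none (0 points).
  x = 20: rhs = 14, matching y values: none (0 points).
  x = 21: rhs = 12, matching y values: 9, 14 (2 points).
  x = 22: rhs = 21, matching y values: none (0 points).
Total affine count: 29.
Full point count |E(F_23)| = 29 + 1 = 30.
Hasse bound: |30 − (23+1)| = |6| = 6 ≤ 2√23 ≈ 9.5917 ✓.


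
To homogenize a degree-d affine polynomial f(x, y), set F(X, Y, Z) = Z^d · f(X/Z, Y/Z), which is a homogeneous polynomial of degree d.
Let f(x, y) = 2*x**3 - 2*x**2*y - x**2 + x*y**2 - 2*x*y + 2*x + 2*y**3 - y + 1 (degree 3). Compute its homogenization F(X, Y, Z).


F(X, Y, Z) = 2*X**3 - 2*X**2*Y - X**2*Z + X*Y**2 - 2*X*Y*Z + 2*X*Z**2 + 2*Y**3 - Y*Z**2 + Z**3

deg(f) = 3.
Substitute x = X/Z, y = Y/Z into f, then multiply by Z^3.
  monomial 2·x^3·y^0 ↦ 2·X^3·Y^0·Z^0.
  monomial -2·x^2·y^1 ↦ -2·X^2·Y^1·Z^0.
  monomial -1·x^2·y^0 ↦ -1·X^2·Y^0·Z^1.
  monomial 1·x^1·y^2 ↦ 1·X^1·Y^2·Z^0.
  monomial -2·x^1·y^1 ↦ -2·X^1·Y^1·Z^1.
  monomial 2·x^1·y^0 ↦ 2·X^1·Y^0·Z^2.
  monomial 2·x^0·y^3 ↦ 2·X^0·Y^3·Z^0.
  monomial -1·x^0·y^1 ↦ -1·X^0·Y^1·Z^2.
  monomial 1·x^0·y^0 ↦ 1·X^0·Y^0·Z^3.
Collecting: F(X, Y, Z) = 2*X**3 - 2*X**2*Y - X**2*Z + X*Y**2 - 2*X*Y*Z + 2*X*Z**2 + 2*Y**3 - Y*Z**2 + Z**3.


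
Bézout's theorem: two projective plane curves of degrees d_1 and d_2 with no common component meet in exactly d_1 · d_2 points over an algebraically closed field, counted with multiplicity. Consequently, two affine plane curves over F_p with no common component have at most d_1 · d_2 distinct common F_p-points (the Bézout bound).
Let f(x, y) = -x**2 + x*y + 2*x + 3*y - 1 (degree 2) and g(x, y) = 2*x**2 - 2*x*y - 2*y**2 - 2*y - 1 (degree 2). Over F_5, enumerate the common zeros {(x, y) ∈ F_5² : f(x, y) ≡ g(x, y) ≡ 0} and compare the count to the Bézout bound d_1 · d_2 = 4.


Common zeros: ∅; count = 0; Bézout bound = 4.

deg(f) = 2, deg(g) = 2, so Bézout bound = 4.
Scan x ∈ F_5. For each x, list the y ∈ F_5 with f(x, y) ≡ 0 and those with g(x, y) ≡ 0 (mod 5); the common zeros in that column are the intersection.
  x = 0: f ≡ 0 at y ∈ {2}; g ≡ 0 at y ∈ {1, 3}; common: ∅.
  x = 1: f ≡ 0 at y ∈ {0}; g ≡ 0 at y ∈ {1, 2}; common: ∅.
  x = 2: f ≡ 0 at y ∈ ∅; g ≡ 0 at y ∈ ∅; common: ∅.
  x = 3: f ≡ 0 at y ∈ {4}; g ≡ 0 at y ∈ {3}; common: ∅.
  x = 4: f ≡ 0 at y ∈ {2}; g ≡ 0 at y ∈ ∅; common: ∅.
Collecting: common zeros = ∅, so the count is 0.
Comparison with the Bézout bound: 0 ≤ 4 = deg(f)·deg(g), as expected for curves with no common component (the affine F_5-count falls short of the bound because intersections may lie at infinity, over extension fields, or carry multiplicity).
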